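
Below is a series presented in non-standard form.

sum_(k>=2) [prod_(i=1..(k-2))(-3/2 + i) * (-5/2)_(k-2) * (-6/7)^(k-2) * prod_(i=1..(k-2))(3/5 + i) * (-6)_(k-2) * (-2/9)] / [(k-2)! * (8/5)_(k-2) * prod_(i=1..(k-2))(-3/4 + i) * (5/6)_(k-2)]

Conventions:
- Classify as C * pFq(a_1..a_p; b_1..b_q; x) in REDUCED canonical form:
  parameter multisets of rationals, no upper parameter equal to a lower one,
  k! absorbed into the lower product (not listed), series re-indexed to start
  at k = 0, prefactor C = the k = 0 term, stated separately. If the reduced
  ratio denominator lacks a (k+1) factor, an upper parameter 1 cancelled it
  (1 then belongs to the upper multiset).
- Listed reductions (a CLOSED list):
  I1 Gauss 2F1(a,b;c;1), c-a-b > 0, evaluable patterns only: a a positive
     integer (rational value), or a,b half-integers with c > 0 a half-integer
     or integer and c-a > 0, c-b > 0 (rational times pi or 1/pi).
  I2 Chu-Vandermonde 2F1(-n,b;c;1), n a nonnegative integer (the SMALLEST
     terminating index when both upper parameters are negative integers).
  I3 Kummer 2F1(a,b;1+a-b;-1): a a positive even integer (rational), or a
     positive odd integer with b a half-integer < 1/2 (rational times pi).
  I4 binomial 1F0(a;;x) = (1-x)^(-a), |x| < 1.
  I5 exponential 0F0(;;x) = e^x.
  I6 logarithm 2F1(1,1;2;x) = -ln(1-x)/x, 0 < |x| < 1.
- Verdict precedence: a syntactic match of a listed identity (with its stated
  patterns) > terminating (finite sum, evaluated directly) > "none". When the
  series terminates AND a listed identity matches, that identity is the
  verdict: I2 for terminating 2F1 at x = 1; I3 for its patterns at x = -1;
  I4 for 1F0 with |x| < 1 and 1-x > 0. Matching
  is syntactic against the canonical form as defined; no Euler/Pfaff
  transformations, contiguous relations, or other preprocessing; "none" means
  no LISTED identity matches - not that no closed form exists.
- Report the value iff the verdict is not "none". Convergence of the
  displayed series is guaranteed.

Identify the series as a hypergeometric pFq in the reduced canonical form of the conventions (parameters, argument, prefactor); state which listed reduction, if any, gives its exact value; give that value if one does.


The series (x = -6/7) is 3F2: upper {-6, -5/2, -1/2}, lower {1/4, 5/6}, prefactor -2/9. Verdict: terminating. With -6 upstairs the series is a 7-term polynomial sum; evaluated term by term. Exact value: -605284387109014/204309473050683.

Key observation: t_0 = -2/9 here, and the running product (C = -2/9, x = -6/7) telescopes to a rising factorial.
Step ratio: r(k) = (-6/7) * (k-6) (k-5/2) (k-1/2) / [(k+1/4) (k+5/6) (k+1)] - poly over poly, x = (-6/7) from leading terms; C = -2/9 at k = 0.


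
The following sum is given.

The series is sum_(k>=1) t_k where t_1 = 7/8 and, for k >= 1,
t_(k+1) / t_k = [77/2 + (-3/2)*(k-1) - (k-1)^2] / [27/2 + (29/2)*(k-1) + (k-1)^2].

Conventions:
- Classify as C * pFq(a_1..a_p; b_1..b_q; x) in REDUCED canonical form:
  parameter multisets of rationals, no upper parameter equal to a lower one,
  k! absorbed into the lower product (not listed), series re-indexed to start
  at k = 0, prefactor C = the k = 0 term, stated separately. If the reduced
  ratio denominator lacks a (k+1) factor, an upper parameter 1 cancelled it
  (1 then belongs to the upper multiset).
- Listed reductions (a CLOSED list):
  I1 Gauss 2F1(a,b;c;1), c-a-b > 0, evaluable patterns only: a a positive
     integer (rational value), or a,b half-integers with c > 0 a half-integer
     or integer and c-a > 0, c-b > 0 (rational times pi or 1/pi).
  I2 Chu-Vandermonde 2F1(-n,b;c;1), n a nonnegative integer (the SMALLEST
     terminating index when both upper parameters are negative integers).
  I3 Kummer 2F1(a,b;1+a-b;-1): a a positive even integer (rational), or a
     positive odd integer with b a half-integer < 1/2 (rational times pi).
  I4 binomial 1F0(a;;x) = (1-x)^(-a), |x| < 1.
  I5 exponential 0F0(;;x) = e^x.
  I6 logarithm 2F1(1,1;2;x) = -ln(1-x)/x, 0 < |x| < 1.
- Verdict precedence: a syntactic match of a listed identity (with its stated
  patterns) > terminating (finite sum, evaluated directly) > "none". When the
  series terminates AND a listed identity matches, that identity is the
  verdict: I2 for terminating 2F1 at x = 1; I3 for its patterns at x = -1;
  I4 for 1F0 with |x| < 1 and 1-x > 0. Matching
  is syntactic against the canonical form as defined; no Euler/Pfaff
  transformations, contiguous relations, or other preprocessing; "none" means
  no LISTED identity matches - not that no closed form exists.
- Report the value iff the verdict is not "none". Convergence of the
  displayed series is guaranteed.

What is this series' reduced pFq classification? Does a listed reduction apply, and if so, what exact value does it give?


x = -1 here; the reduced form reads 2F1, upper {-11/2, 7}, lower {27/2}, C = 7/8. Verdict (x = -1): Kummer's theorem (I3) applies (x = -1; c = 27/2 equals 1+a-b for upper {-11/2, 7}: listed pattern). Value: (6506875375/2147483648) * pi.

Structural cue: with t_0 = 7/8, factor the ratio over Q (C = 7/8): negated roots = parameters.
Term ratio: r(k) = (-1) * (k-11/2) (k+7) / [(k+27/2) (k+1)] - rational in k. x = (-1); t_0 = 7/8; negate the roots.


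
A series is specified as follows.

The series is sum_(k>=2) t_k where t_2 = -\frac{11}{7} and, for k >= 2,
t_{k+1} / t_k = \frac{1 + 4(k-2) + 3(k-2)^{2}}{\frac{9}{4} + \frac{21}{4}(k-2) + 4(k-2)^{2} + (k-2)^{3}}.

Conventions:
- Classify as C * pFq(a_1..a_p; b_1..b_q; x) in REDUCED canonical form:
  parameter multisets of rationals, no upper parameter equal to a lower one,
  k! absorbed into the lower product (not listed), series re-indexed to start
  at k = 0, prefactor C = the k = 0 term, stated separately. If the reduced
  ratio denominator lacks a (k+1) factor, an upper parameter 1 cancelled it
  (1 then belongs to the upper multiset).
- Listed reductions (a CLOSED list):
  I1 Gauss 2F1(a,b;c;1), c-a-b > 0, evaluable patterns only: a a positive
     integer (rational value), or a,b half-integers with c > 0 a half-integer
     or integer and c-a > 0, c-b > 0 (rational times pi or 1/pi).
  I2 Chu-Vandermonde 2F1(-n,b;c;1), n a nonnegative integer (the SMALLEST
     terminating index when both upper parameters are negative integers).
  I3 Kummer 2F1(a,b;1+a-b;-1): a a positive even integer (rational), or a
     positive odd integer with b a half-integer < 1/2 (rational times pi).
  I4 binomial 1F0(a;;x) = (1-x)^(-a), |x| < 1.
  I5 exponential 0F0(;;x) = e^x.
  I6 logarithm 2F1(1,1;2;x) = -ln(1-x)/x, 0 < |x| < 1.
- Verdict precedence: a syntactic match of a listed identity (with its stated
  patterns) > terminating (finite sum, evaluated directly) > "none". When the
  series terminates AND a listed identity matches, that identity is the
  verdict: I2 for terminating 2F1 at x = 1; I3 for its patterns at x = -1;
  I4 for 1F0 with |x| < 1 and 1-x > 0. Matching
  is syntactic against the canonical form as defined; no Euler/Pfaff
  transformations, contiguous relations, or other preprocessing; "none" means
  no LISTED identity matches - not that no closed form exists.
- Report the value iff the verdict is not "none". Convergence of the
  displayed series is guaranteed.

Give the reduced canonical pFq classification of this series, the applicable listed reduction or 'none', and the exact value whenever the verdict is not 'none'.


Key observation: x = 3 and roots of the ratio polynomials (prefactor -11/7) are the negated parameters.
Step ratio: r(k) = 3 * (k+\frac{1}{3}) (k+1) / [(k+\frac{3}{2}) (k+\frac{3}{2}) (k+1)] ; factor over Q: parameters, x = 3, and C = -\frac{11}{7}.

Prefactor -\frac{11}{7}, argument 3: 2F2 with upper {\frac{1}{3}, 1} over lower {\frac{3}{2}, \frac{3}{2}}. Verdict: none. A 2F2 with upper {\frac{1}{3}, 1} fits none of I1-I6 at x = 3; the sum runs forever.


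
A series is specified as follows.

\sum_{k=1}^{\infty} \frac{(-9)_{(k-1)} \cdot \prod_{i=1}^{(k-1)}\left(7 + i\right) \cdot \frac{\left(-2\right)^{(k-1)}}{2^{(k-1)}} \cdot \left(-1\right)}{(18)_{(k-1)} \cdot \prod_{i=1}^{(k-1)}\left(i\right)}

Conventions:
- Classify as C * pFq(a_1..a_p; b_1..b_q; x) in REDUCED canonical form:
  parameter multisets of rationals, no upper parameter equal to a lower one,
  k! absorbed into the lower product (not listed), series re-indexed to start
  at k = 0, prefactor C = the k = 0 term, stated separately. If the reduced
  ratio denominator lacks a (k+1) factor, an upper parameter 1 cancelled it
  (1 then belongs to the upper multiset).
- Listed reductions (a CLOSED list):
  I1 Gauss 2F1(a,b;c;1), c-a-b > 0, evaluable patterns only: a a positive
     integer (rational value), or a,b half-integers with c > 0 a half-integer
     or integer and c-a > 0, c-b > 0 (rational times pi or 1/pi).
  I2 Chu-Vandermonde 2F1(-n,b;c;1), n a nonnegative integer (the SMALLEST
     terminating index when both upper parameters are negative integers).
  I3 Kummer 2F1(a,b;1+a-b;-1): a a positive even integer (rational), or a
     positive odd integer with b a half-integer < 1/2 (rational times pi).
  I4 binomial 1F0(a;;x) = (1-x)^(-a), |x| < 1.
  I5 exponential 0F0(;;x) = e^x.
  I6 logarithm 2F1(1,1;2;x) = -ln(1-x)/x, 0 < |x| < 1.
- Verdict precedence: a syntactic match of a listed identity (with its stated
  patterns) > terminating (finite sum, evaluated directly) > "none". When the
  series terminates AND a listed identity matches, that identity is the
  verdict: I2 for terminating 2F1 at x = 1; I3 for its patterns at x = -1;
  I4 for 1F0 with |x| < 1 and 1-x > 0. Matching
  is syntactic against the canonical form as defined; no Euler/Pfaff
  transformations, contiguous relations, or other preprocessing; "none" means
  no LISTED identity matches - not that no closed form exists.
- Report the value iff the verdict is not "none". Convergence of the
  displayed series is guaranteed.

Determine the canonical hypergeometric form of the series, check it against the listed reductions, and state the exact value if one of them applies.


The series (x = -1) is 2F1: upper {-9, 8}, lower {18}, prefactor -1. Verdict (x = -1): Kummer's theorem (I3) applies (x = -1; c = 18 equals 1+a-b for upper {-9, 8}: listed pattern). Hence: -34.

Key observation: from the first term -1: the two k-th powers (C = -1) combine into one argument.
Consecutive-term ratio: r(k) = -1 * (k-9) (k+8) / [(k+18) (k+1)] ; factor over Q: parameters, x = -1, and C = -1.


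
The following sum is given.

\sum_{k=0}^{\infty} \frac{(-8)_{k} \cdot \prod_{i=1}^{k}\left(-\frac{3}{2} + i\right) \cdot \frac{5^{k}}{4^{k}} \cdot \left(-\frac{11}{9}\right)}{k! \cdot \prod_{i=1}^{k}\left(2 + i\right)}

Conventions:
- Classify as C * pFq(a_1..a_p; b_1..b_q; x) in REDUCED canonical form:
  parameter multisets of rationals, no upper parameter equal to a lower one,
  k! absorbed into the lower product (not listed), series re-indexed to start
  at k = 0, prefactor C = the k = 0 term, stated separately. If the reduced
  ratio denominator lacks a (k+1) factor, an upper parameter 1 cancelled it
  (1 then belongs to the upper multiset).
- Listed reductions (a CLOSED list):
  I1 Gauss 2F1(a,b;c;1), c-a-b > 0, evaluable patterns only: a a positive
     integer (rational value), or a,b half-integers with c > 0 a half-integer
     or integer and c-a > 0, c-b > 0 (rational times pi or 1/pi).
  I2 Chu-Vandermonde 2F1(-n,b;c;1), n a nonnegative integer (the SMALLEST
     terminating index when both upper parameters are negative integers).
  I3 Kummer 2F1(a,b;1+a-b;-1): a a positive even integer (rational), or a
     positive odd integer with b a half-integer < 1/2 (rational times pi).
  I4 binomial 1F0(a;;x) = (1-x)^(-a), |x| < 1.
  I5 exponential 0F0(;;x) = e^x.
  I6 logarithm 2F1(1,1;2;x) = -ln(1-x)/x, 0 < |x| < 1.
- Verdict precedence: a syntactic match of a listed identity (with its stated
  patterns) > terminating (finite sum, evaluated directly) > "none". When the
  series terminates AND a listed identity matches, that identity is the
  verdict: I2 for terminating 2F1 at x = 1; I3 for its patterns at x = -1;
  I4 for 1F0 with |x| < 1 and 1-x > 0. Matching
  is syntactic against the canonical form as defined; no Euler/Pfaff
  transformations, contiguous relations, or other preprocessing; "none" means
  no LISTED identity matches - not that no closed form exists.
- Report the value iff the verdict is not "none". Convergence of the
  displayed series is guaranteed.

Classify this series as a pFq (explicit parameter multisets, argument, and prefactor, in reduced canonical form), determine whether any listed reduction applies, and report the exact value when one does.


x = \frac{5}{4} here; the reduced form reads 2F1, upper {-8, -\frac{1}{2}}, lower {3}, C = -\frac{11}{9}. Verdict: terminating - upper -8 stops the sum at k = 8; the 9 terms are added exactly. Sum: -\frac{152603999999}{57982058496}.

Key step: t_0 being -\frac{11}{9}, the two geometric factors (C = -11/9, x = 5/4) combine into one argument.
Term ratio: r(k) = \frac{5}{4} * (k-8) (k-\frac{1}{2}) / [(k+3) (k+1)] - rational; roots negated = parameters, x = \frac{5}{4}, C = -\frac{11}{9}.


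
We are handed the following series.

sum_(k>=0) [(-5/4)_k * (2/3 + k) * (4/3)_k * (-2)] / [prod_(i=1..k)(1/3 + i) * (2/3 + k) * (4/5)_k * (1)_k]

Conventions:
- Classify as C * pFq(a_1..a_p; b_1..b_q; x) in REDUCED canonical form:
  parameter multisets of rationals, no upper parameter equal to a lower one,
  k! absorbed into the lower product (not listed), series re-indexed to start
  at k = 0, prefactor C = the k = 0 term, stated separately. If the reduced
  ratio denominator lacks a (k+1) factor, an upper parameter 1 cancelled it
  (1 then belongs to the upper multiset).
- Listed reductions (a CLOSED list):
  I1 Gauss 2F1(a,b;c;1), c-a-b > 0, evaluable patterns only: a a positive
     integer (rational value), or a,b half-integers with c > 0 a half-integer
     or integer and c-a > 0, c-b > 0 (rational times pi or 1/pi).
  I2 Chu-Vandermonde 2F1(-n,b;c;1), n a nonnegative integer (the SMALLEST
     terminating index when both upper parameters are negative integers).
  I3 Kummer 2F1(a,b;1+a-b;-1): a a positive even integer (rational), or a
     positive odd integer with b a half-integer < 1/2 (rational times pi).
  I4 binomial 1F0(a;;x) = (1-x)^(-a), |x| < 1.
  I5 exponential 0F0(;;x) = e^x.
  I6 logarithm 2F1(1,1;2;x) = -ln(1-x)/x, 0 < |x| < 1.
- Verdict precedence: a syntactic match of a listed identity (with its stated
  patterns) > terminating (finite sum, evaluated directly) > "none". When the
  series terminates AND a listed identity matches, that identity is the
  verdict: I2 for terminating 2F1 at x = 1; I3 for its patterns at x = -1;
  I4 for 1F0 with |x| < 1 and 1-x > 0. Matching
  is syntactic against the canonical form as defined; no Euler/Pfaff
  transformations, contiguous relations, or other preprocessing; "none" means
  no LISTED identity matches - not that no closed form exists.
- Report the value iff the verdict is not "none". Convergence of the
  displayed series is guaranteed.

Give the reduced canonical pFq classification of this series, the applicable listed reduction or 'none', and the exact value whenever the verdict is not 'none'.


First insight: x = 1 and the lower running product (prefactor -2) is a rising factorial.
Term ratio: r(k) = 1 * (k-5/4) / [(k+4/5) (k+1)] ; factor over Q: parameters, x = 1, and C = -2.

Reduced: x = 1, 1F1, upper = {-5/4}, lower = {4/5}, C = -2. Verdict: none - at argument 1 the multisets {-5/4} ; {4/5} match no listed identity.


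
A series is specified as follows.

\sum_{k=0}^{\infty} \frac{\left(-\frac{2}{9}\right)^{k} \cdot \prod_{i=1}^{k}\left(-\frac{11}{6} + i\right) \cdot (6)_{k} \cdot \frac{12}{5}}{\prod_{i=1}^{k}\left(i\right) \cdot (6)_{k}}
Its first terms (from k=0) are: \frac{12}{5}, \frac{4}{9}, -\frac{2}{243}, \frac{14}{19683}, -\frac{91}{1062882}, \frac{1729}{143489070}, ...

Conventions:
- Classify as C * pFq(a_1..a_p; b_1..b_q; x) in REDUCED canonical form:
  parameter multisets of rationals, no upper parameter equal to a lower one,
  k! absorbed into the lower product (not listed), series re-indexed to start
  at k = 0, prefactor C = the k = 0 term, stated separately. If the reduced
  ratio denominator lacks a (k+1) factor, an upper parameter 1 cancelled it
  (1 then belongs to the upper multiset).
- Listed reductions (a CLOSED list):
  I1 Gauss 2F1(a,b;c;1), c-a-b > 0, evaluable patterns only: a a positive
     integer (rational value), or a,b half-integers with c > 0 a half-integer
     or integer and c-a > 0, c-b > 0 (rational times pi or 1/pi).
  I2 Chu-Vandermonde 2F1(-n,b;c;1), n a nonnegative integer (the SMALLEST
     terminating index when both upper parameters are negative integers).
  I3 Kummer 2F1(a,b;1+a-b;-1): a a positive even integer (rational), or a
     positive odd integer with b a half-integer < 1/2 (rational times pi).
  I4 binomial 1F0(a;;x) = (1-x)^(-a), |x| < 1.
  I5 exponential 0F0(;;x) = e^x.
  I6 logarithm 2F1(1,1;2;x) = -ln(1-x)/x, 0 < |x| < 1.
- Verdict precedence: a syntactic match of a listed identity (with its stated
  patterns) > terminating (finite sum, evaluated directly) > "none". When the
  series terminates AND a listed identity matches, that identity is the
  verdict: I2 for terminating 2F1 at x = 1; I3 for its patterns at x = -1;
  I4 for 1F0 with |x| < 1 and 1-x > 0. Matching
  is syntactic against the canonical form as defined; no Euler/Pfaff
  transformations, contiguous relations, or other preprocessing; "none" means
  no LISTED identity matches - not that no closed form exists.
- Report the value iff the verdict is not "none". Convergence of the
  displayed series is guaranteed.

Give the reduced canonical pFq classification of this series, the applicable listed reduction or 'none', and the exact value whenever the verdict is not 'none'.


The series (x = -\frac{2}{9}) is 1F0: upper {-\frac{5}{6}}, lower {-}, prefactor \frac{12}{5}. Verdict: binomial (I4) matches (the 1F0 binomial series: exponent 5/6, x = -\frac{2}{9}). Value: \frac{12}{5} \cdot \left(\frac{11}{9}\right)^{\frac{5}{6}}.

Key observation: t_0 being \frac{12}{5}, the running product (C = 12/5) telescopes to a rising factorial.
Term ratio: r(k) = -\frac{2}{9} * (k-\frac{5}{6}) / [(k+1)] - rational in k. x = -\frac{2}{9}; t_0 = \frac{12}{5}; negate the roots.


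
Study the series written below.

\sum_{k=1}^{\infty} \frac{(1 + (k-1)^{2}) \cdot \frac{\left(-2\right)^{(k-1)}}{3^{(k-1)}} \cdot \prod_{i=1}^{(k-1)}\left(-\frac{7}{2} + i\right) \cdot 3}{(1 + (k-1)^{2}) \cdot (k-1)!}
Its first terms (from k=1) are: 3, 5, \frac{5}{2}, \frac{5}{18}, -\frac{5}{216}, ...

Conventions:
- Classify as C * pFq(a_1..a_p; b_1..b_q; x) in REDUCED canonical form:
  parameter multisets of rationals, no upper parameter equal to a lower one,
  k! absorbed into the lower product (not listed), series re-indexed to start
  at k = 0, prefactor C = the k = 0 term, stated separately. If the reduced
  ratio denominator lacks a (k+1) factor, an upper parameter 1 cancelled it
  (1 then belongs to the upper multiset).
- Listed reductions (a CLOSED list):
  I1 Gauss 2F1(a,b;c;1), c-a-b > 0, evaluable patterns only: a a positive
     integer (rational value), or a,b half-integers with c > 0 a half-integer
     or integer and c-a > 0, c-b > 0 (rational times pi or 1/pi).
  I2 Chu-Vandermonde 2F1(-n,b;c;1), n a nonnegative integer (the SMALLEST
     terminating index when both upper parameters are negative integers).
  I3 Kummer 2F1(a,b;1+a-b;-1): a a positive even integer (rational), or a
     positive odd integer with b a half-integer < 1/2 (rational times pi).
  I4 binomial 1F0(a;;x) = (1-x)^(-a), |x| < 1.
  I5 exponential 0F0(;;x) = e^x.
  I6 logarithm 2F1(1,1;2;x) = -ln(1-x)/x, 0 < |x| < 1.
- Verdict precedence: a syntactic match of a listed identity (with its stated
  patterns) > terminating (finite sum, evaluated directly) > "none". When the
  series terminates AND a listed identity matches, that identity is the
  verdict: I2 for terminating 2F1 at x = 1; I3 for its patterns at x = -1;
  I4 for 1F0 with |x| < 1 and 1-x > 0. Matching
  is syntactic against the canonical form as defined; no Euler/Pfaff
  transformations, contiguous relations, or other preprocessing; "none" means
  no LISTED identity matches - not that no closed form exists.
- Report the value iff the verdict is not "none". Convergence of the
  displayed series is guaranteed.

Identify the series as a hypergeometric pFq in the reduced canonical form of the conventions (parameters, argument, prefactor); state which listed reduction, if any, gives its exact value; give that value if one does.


Canonical form: C = 3 times 1F0 with upper {-\frac{5}{2}}, lower {-}, x = -\frac{2}{3}. Verdict: this is the I4 binomial reduction (the 1F0 binomial series: exponent 5/2, x = -\frac{2}{3}). Sum: 3 \cdot \left(\frac{5}{3}\right)^{\frac{5}{2}}.

The tell: x = -\frac{2}{3} and the running product (C = 3, x = -2/3) telescopes to a rising factorial.
Term ratio: r(k) = -\frac{2}{3} * (k-\frac{5}{2}) / [(k+1)] - rational in k, leading ratio -\frac{2}{3}; with t_0 = 3, classification follows.


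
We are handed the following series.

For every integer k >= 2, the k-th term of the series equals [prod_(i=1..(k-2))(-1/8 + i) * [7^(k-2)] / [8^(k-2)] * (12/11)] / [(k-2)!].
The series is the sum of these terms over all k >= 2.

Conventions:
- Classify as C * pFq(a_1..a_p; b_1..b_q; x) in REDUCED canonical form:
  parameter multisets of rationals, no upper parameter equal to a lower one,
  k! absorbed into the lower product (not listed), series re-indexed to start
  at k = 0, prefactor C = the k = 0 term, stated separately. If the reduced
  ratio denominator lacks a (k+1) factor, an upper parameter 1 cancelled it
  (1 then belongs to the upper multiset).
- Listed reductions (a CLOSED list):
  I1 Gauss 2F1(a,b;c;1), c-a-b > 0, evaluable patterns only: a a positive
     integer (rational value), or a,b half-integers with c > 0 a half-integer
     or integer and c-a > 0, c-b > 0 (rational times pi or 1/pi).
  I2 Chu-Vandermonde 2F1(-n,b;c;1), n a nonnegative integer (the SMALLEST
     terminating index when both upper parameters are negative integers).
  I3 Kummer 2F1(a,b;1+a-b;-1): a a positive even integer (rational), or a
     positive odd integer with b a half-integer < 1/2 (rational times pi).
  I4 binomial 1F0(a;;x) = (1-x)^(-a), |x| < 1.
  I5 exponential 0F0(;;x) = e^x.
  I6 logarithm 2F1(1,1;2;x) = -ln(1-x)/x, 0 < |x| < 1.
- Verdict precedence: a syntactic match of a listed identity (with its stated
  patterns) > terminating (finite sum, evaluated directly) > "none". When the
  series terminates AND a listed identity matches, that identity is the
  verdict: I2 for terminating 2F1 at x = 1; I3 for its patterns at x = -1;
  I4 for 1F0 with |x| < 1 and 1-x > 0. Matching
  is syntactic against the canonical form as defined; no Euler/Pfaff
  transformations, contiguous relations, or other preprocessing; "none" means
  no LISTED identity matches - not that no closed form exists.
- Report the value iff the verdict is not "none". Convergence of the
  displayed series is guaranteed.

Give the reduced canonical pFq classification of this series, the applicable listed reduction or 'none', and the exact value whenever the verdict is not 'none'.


Classification (C = 12/11): 1F0 with upper {7/8}, lower {-}, argument x = 7/8. Verdict: binomial (I4) matches (the 1F0 binomial series: exponent -7/8, x = 7/8). Exact value: (12/11) * (1/8)^(-7/8).

First insight: x = (7/8) and the two geometric factors (C = 12/11) combine into one argument.
Step ratio: r(k) = (7/8) * (k+7/8) / [(k+1)] - rational in k. x = (7/8); t_0 = 12/11; negate the roots.


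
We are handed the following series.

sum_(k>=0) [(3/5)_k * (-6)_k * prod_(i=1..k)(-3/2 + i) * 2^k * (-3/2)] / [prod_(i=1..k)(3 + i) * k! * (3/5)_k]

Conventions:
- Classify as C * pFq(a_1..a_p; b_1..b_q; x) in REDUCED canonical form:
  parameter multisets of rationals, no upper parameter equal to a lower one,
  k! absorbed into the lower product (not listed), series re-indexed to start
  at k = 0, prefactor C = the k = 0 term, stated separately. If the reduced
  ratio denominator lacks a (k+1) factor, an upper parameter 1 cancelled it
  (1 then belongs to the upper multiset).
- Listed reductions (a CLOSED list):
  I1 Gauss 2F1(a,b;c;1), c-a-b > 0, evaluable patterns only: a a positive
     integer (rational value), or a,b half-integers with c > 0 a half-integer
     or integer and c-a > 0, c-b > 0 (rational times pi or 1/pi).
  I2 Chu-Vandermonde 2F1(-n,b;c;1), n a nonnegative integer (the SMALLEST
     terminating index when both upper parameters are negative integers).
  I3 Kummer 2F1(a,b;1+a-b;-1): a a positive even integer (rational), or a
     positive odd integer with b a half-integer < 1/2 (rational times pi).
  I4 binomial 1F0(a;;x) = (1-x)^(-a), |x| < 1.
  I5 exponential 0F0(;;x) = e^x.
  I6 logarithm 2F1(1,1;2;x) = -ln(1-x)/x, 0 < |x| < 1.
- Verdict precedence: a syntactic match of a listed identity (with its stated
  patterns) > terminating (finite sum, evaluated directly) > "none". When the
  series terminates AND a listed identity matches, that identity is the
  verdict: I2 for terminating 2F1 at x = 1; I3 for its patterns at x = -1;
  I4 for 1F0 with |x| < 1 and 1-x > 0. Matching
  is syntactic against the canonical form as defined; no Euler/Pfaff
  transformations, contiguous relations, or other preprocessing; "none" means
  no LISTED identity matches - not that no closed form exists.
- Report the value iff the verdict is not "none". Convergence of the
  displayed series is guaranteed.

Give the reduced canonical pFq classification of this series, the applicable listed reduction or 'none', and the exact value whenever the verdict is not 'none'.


With C = -3/2: the canonical form is 2F1(-6, -1/2; 4; 2). Verdict: terminating (-6 upstairs). 7 nonzero terms in all; added directly. Value: -2769/896.

Key step: t_0 = -3/2 here, and the parameter 3/5 appears in both the upper and lower lists and cancels.
Ratio: r(k) = 2 * (k-6) (k-1/2) / [(k+4) (k+1)] - rational in k, leading ratio 2; with t_0 = -3/2, classification follows.


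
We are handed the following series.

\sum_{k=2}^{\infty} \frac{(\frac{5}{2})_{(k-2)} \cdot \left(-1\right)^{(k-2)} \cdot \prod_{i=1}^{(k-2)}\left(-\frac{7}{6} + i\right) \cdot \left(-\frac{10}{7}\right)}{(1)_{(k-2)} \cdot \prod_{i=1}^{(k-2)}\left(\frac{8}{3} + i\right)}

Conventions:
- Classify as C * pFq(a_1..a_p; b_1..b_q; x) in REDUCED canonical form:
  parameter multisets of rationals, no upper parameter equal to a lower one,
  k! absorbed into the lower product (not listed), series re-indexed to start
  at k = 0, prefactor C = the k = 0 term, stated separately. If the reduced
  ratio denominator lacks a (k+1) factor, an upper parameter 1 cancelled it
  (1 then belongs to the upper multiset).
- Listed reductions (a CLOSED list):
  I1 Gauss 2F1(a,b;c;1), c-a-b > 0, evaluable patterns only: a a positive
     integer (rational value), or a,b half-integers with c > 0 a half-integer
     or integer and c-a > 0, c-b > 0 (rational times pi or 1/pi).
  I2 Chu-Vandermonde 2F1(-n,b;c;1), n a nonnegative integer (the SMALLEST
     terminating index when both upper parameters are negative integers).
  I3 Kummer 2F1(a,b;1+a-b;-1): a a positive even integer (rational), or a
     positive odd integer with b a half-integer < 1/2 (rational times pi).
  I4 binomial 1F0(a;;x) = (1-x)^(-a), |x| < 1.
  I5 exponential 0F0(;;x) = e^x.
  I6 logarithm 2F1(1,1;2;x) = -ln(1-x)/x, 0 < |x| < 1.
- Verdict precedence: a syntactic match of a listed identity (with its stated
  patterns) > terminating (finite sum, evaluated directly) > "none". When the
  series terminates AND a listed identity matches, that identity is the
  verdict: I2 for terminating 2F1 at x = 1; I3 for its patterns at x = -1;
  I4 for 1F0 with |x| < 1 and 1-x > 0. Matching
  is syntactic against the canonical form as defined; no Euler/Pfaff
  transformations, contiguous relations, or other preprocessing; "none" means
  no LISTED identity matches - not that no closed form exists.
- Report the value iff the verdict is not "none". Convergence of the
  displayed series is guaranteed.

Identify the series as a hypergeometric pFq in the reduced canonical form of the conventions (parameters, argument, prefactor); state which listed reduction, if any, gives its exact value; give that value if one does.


Reduced: x = -1, 2F1, upper = {-\frac{1}{6}, \frac{5}{2}}, lower = {\frac{11}{3}}, C = -\frac{10}{7}. Verdict: none here - no I1-I6 shape fits x = -1 with lower {\frac{11}{3}}.

Structural cue: from the first term -\frac{10}{7}: the lower running product (C = -10/7) is a rising factorial.
Ratio: r(k) = -1 * (k-\frac{1}{6}) (k+\frac{5}{2}) / [(k+\frac{11}{3}) (k+1)] - poly over poly, x = -1 from leading terms; C = -\frac{10}{7} at k = 0.


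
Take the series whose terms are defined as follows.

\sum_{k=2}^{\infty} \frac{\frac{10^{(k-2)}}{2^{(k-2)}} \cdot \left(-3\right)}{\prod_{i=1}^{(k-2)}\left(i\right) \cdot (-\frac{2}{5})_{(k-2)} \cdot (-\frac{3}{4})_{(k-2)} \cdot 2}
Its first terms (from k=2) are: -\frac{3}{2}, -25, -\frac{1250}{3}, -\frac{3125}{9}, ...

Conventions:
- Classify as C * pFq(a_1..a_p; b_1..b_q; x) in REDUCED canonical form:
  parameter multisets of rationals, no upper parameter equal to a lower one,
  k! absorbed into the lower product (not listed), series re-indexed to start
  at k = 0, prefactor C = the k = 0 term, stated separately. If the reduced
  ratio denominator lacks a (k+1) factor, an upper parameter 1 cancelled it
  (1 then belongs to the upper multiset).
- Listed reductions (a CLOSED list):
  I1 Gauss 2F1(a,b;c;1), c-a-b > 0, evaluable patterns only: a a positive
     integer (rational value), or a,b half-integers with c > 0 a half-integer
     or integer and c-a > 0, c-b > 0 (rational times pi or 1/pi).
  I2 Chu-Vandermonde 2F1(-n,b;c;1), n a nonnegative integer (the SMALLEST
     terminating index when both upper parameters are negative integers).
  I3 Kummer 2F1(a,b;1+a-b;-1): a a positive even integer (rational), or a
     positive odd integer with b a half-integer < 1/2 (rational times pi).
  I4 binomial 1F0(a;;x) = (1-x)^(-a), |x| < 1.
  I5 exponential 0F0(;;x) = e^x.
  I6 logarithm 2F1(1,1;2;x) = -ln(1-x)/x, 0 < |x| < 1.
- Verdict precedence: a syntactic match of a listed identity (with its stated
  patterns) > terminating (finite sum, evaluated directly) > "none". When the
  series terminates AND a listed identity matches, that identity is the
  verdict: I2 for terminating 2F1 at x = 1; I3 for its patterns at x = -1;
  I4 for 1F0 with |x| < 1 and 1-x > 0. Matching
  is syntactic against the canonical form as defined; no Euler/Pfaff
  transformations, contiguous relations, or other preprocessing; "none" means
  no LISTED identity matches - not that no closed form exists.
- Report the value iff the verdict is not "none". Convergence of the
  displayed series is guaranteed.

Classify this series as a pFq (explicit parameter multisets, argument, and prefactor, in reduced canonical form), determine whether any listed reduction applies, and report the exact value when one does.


Classification (C = -\frac{3}{2}): 0F2 with upper {-}, lower {-\frac{3}{4}, -\frac{2}{5}}, argument x = 5. Verdict: none. A 0F2 with upper {-} fits none of I1-I6 at x = 5; the sum runs forever.

First insight: t_0 = -\frac{3}{2} here, and the two k-th powers (prefactor -3/2) combine into one argument.
Term ratio: r(k) = 5 * 1 / [(k-\frac{3}{4}) (k-\frac{2}{5}) (k+1)] - poly over poly, x = 5 from leading terms; C = -\frac{3}{2} at k = 0.


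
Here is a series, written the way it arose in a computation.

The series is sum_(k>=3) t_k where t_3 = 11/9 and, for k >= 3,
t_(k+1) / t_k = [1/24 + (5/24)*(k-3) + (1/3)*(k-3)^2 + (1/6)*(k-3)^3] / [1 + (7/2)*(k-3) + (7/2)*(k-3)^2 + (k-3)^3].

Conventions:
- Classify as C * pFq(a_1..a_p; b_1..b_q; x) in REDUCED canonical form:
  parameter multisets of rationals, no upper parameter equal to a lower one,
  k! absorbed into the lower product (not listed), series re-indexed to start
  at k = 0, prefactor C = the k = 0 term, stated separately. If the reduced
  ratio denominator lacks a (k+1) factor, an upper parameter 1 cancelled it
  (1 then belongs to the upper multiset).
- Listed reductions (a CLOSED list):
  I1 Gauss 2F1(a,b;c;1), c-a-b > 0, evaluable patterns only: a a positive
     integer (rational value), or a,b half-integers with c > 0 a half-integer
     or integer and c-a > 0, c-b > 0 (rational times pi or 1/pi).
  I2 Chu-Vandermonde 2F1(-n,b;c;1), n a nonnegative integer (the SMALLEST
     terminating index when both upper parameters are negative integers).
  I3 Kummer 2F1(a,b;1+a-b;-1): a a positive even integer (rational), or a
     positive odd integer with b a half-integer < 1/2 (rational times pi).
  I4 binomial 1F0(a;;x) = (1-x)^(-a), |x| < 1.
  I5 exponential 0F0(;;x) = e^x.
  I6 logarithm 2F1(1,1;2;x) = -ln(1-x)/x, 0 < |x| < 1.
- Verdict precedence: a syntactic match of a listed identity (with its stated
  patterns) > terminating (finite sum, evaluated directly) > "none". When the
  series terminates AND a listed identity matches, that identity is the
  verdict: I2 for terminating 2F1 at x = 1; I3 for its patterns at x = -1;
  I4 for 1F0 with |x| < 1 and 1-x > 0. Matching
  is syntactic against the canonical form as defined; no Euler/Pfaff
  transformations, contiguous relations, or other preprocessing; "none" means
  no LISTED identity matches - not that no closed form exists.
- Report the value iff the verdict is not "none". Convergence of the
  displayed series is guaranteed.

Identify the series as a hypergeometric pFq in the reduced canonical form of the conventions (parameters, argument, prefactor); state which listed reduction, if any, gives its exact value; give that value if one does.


The series (x = 1/6) is 2F1: upper {1/2, 1}, lower {2}, prefactor 11/9. Verdict: none - at argument 1/6 the multisets {1/2, 1} ; {2} match no listed identity.

First insight: t_0 being 11/9, factor the ratio over Q (prefactor 11/9): negated roots = parameters.
Term ratio: r(k) = (1/6) * (k+1/2) (k+1) / [(k+2) (k+1)] ; factor over Q: parameters, x = (1/6), and C = 11/9.


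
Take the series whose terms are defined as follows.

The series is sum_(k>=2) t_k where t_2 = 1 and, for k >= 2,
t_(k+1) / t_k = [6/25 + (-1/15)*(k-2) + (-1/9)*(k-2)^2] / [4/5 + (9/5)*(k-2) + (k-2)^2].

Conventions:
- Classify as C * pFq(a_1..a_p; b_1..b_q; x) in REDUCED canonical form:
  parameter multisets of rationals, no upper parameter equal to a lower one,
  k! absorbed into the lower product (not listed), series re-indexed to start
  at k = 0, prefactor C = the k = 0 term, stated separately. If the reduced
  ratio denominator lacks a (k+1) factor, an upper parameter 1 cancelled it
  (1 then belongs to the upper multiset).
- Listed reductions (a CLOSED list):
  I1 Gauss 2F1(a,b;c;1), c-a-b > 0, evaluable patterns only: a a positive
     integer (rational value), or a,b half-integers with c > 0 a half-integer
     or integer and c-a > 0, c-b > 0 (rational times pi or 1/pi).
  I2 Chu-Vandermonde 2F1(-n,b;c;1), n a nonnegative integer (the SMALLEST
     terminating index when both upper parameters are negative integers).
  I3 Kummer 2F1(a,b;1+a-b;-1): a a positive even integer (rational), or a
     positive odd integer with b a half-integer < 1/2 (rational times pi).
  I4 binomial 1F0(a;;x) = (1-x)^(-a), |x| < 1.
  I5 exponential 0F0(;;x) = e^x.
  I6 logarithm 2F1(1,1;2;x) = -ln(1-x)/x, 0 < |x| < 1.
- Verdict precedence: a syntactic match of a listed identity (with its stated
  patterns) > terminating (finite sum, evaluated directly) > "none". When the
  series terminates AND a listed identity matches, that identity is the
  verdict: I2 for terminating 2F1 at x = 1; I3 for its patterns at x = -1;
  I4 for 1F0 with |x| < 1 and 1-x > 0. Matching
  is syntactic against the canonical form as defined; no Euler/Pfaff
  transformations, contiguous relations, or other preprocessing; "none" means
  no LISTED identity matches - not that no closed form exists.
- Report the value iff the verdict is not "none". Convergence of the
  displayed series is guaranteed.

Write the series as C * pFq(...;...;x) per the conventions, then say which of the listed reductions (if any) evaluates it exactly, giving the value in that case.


The tell: t_0 = 1 here, and factor the ratio over Q (C = 1, x = -1/9): negated roots = parameters.
Consecutive-term ratio: r(k) = (-1/9) * (k-6/5) (k+9/5) / [(k+4/5) (k+1)] - rational; roots negated = parameters, x = (-1/9), C = 1.

Canonical form: C = 1 times 2F1 with upper {-6/5, 9/5}, lower {4/5}, x = -1/9. Verdict: none (x = -1/9): each listed identity misses the multisets {-6/5, 9/5} ; {4/5}.


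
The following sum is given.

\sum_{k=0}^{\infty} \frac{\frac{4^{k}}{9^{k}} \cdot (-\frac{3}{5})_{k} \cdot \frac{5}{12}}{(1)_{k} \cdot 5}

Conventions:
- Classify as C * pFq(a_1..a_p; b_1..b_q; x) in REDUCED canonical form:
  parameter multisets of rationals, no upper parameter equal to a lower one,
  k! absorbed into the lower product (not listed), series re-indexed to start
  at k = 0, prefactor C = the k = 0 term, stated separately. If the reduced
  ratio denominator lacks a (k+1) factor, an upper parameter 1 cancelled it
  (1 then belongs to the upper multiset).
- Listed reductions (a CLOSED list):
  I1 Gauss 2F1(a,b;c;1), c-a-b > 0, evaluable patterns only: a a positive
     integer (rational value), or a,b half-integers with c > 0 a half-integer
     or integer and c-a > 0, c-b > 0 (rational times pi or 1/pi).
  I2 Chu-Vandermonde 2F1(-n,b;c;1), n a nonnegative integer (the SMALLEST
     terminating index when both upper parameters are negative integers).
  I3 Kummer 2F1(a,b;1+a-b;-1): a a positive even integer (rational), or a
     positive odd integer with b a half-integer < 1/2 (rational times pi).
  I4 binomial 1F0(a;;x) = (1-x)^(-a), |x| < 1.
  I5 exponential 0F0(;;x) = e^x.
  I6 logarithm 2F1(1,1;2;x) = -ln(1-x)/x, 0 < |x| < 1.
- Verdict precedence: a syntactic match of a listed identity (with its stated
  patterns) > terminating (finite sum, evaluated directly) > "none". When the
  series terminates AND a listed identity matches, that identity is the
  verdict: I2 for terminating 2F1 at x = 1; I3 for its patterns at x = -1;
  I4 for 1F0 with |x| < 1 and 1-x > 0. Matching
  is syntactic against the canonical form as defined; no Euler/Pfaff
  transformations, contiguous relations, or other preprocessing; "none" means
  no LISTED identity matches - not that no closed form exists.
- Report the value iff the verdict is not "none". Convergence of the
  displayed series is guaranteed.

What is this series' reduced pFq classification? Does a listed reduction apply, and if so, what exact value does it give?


Structural cue: from the first term \frac{1}{12}: (1)_k (C = 1/12, x = 4/9) is k! itself.
Ratio: r(k) = \frac{4}{9} * (k-\frac{3}{5}) / [(k+1)] - rational in k. x = \frac{4}{9}; t_0 = \frac{1}{12}; negate the roots.

Canonical form: C = \frac{1}{12} times 1F0 with upper {-\frac{3}{5}}, lower {-}, x = \frac{4}{9}. Verdict (x = \frac{4}{9}): the binomial series (I4) applies (the 1F0 binomial series: exponent 3/5, x = \frac{4}{9}). Sum: \frac{1}{12} \cdot \left(\frac{5}{9}\right)^{\frac{3}{5}}.


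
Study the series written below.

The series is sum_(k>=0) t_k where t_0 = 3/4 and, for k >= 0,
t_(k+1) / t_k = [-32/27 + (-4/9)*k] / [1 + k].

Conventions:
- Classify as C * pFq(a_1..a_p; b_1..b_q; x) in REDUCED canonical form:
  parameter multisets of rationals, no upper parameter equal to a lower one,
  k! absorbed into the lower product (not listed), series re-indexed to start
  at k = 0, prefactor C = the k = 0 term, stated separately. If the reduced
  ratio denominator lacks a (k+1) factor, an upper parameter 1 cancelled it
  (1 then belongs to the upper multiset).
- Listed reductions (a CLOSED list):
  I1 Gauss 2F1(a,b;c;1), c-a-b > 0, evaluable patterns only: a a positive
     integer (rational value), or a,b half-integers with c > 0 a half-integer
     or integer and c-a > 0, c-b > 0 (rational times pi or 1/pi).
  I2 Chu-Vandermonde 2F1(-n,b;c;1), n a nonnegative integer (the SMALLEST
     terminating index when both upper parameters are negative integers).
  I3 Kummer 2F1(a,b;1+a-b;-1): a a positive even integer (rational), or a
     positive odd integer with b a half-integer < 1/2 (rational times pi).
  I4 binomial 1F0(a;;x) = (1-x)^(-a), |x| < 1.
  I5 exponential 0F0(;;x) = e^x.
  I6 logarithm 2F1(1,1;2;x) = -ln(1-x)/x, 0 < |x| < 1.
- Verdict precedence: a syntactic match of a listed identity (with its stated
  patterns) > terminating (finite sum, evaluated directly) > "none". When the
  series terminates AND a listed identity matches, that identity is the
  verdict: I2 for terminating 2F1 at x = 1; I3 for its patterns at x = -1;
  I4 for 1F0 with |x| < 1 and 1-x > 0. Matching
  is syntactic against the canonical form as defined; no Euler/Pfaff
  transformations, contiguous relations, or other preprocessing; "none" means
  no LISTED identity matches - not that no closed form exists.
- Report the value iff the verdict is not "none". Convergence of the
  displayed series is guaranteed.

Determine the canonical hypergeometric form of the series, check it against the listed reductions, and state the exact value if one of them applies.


Structural cue: with t_0 = 3/4, roots of the ratio polynomials (prefactor 3/4) are the negated parameters.
Adjacent-term ratio: r(k) = (-4/9) * (k+8/3) / [(k+1)] - poly over poly, x = (-4/9) from leading terms; C = 3/4 at k = 0.

Classification (C = 3/4): 1F0 with upper {8/3}, lower {-}, argument x = -4/9. Verdict at x = -4/9: binomial (I4) matches (the 1F0 binomial series: exponent -8/3, x = -4/9). Sum: (3/4) * (13/9)^(-8/3).
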